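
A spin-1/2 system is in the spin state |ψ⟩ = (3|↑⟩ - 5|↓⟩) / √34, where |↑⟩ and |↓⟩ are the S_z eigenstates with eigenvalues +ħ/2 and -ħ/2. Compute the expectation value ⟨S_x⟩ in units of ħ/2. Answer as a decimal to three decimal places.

-0.882

⟨σ_x⟩ = 2 Re(a* b)/(|a|²+|b|²) with a = 3, b = -5.
a* b = -15, so ⟨σ_x⟩ = -30/34.
⟨S_x⟩ = (ħ/2)·⟨σ_x⟩.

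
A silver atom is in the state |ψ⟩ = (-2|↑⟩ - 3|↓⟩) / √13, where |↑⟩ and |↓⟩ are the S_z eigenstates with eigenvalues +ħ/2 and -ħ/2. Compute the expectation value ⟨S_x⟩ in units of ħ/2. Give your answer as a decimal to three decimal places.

0.923

⟨σ_x⟩ = 2 Re(a* b)/(|a|²+|b|²) with a = -2, b = -3.
a* b = 6, so ⟨σ_x⟩ = 12/13.
⟨S_x⟩ = (ħ/2)·⟨σ_x⟩.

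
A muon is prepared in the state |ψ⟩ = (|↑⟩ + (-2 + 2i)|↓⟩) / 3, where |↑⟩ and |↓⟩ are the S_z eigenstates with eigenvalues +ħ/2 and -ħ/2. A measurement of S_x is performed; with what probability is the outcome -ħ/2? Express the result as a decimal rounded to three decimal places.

0.722

|-x⟩ = (|↑⟩ - |↓⟩)/√2, so ⟨-x|ψ⟩ = (3 - 2i) / (√2·3).
P = |3 - 2i|² / 18 = 13/18.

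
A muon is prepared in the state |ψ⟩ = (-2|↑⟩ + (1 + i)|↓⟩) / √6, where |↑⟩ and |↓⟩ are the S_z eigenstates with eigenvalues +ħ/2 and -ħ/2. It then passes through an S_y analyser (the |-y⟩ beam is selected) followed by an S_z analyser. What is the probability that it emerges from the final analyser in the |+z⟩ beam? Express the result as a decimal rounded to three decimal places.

0.417

First analyser (S_y): P(|-y⟩) = |⟨-y|ψ⟩|² = 10/12.
After stage 1 the state is |-y⟩; P(|+z⟩) = |⟨+z|-y⟩|² = 1/2.
Joint probability = 10/12 × 1/2 = 0.417.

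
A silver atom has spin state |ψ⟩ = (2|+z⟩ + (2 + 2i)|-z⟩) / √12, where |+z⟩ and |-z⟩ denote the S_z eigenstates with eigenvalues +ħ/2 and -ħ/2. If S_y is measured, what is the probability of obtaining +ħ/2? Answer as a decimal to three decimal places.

0.833

|+y⟩ = (|+z⟩ + i|-z⟩)/√2, so ⟨+y|ψ⟩ = (4 - 2i) / (√2·√12).
P = |4 - 2i|² / 24 = 20/24.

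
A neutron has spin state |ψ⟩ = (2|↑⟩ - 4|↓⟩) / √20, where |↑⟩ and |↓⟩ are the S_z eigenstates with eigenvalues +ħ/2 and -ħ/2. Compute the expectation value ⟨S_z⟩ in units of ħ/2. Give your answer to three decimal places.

-0.600

⟨σ_z⟩ = |a|² - |b|² divided by |a|²+|b|², with a, b the |↑⟩, |↓⟩ amplitudes.
= (4 - 16)/20 = -12/20.
⟨S_z⟩ = (ħ/2)·⟨σ_z⟩.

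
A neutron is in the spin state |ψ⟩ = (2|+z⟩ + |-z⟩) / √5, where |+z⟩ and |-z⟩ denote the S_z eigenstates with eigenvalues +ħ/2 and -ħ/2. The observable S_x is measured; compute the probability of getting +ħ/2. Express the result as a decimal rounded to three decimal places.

|+x⟩ = (|+z⟩ + |-z⟩)/√2, so ⟨+x|ψ⟩ = (3) / (√2·√5).
P = |3|² / 10 = 9/10.

0.900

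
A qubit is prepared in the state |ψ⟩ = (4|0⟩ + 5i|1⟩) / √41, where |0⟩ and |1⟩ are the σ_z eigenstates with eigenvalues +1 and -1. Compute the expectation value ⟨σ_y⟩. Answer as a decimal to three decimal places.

0.976

⟨σ_y⟩ = 2 Im(a* b)/(|a|²+|b|²) with a = 4, b = 5i.
a* b = 20i, so ⟨σ_y⟩ = 40/41.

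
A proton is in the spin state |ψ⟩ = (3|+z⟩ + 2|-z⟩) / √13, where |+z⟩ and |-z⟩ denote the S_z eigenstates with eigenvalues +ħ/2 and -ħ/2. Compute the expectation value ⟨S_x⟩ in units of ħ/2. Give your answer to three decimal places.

⟨σ_x⟩ = 2 Re(a* b)/(|a|²+|b|²) with a = 3, b = 2.
a* b = 6, so ⟨σ_x⟩ = 12/13.
⟨S_x⟩ = (ħ/2)·⟨σ_x⟩.

0.923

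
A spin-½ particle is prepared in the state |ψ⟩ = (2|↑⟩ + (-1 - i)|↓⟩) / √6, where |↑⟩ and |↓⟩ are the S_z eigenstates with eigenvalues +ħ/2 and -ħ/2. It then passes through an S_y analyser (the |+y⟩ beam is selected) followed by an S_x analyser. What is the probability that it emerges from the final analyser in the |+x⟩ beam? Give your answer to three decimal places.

0.083

First analyser (S_y): P(|+y⟩) = |⟨+y|ψ⟩|² = 2/12.
After stage 1 the state is |+y⟩; P(|+x⟩) = |⟨+x|+y⟩|² = 1/2.
Joint probability = 2/12 × 1/2 = 0.083.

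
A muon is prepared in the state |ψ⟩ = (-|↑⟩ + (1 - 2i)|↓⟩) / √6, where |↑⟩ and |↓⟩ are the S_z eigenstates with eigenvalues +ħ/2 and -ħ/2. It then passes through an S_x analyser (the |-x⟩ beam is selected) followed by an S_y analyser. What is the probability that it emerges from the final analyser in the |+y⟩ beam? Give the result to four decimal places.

First analyser (S_x): P(|-x⟩) = |⟨-x|ψ⟩|² = 8/12.
After stage 1 the state is |-x⟩; P(|+y⟩) = |⟨+y|-x⟩|² = 1/2.
Joint probability = 8/12 × 1/2 = 0.3333.

0.3333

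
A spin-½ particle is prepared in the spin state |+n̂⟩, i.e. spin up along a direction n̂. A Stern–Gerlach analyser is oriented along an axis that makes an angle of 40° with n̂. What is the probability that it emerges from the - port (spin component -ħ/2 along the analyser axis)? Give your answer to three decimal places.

0.117

For spin-½, the probability of finding spin-up along an axis at angle θ to the initial spin direction is cos²(θ/2); spin-down is sin²(θ/2).
θ = 40°, so P = sin²(20°) ≈ 0.117.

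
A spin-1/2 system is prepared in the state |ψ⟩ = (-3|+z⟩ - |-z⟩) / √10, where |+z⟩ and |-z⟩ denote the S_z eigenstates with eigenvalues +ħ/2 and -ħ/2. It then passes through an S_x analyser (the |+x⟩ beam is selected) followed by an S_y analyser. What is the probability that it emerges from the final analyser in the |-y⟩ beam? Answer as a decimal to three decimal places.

First analyser (S_x): P(|+x⟩) = |⟨+x|ψ⟩|² = 16/20.
After stage 1 the state is |+x⟩; P(|-y⟩) = |⟨-y|+x⟩|² = 1/2.
Joint probability = 16/20 × 1/2 = 0.400.

0.400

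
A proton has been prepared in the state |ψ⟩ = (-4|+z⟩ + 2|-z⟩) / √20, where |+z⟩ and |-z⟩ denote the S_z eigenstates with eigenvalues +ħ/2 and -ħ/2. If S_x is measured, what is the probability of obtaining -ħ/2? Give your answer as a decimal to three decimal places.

0.900

|-x⟩ = (|+z⟩ - |-z⟩)/√2, so ⟨-x|ψ⟩ = (-6) / (√2·√20).
P = |-6|² / 40 = 36/40.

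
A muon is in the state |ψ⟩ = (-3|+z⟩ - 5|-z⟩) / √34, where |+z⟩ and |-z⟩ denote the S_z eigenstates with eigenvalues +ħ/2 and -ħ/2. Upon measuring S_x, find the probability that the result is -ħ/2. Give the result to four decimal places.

0.0588

|-x⟩ = (|+z⟩ - |-z⟩)/√2, so ⟨-x|ψ⟩ = (2) / (√2·√34).
P = |2|² / 68 = 4/68.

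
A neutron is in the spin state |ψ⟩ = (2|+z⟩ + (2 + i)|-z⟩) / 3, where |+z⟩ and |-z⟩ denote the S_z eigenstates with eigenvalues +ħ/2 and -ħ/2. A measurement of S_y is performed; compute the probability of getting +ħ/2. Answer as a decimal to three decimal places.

0.722

|+y⟩ = (|+z⟩ + i|-z⟩)/√2, so ⟨+y|ψ⟩ = (3 - 2i) / (√2·3).
P = |3 - 2i|² / 18 = 13/18.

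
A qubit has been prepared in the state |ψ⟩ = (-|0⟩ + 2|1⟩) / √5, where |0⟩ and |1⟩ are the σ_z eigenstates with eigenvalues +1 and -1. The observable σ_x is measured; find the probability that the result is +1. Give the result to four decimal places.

|+x⟩ = (|0⟩ + |1⟩)/√2, so ⟨+x|ψ⟩ = (1) / (√2·√5).
P = |1|² / 10 = 1/10.

0.1000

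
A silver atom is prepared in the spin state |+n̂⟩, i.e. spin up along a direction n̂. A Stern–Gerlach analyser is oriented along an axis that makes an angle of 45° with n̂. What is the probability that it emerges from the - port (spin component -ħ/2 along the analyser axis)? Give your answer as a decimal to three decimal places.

For spin-½, the probability of finding spin-up along an axis at angle θ to the initial spin direction is cos²(θ/2); spin-down is sin²(θ/2).
θ = 45°, so P = sin²(22.5°) ≈ 0.146.

0.146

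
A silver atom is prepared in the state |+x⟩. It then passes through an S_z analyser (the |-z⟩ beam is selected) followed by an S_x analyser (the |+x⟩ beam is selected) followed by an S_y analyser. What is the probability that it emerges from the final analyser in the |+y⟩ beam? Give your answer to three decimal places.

First analyser (S_z): from |+x⟩, P(|-z⟩) = 1/2.
After stage 1 the state is |-z⟩; P(|+x⟩) = |⟨+x|-z⟩|² = 1/2.
After stage 2 the state is |+x⟩; P(|+y⟩) = |⟨+y|+x⟩|² = 1/2.
Joint probability = 1/2 × 1/2 × 1/2 = 0.125.

0.125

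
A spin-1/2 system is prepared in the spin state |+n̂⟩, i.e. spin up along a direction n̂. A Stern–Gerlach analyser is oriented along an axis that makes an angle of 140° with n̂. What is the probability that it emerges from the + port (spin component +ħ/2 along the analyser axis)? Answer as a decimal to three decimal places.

0.117

For spin-½, the probability of finding spin-up along an axis at angle θ to the initial spin direction is cos²(θ/2); spin-down is sin²(θ/2).
θ = 140°, so P = cos²(70°) ≈ 0.117.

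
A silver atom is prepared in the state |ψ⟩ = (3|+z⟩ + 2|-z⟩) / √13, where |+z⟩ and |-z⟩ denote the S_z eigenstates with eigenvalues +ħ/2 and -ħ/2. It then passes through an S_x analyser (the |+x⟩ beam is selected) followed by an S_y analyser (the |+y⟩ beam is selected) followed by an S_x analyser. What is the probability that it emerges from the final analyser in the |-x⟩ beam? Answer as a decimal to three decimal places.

0.240

First analyser (S_x): P(|+x⟩) = |⟨+x|ψ⟩|² = 25/26.
After stage 1 the state is |+x⟩; P(|+y⟩) = |⟨+y|+x⟩|² = 1/2.
After stage 2 the state is |+y⟩; P(|-x⟩) = |⟨-x|+y⟩|² = 1/2.
Joint probability = 25/26 × 1/2 × 1/2 = 0.240.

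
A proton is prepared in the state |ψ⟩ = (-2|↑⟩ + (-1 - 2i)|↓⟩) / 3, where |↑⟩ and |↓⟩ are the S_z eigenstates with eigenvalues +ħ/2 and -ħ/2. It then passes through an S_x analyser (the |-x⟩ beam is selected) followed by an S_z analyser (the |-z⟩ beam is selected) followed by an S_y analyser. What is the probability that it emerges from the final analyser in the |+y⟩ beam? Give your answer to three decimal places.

First analyser (S_x): P(|-x⟩) = |⟨-x|ψ⟩|² = 5/18.
After stage 1 the state is |-x⟩; P(|-z⟩) = |⟨-z|-x⟩|² = 1/2.
After stage 2 the state is |-z⟩; P(|+y⟩) = |⟨+y|-z⟩|² = 1/2.
Joint probability = 5/18 × 1/2 × 1/2 = 0.069.

0.069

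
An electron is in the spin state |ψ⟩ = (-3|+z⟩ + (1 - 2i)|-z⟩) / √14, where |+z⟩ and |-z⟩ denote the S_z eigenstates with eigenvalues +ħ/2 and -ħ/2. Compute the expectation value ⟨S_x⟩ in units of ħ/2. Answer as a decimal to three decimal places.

-0.429

⟨σ_x⟩ = 2 Re(a* b)/(|a|²+|b|²) with a = -3, b = (1 - 2i).
a* b = (-3 + 6i), so ⟨σ_x⟩ = -6/14.
⟨S_x⟩ = (ħ/2)·⟨σ_x⟩.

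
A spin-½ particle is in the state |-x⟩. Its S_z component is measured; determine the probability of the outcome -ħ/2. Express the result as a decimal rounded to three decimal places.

0.500

In the S_z basis, |-x⟩ = (|↑⟩ - |↓⟩)/√2 and |-z⟩ = |↓⟩.
|⟨-z|-x⟩|² = 1/2.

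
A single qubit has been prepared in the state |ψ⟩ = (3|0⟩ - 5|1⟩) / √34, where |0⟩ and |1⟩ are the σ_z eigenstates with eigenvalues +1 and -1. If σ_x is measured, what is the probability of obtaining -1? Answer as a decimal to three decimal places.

0.941

|-x⟩ = (|0⟩ - |1⟩)/√2, so ⟨-x|ψ⟩ = (8) / (√2·√34).
P = |8|² / 68 = 64/68.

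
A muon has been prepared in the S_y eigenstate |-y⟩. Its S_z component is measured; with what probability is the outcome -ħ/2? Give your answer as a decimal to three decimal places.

0.500

In the S_z basis, |-y⟩ = (|↑⟩ - i|↓⟩)/√2 and |-z⟩ = |↓⟩.
|⟨-z|-y⟩|² = 1/2.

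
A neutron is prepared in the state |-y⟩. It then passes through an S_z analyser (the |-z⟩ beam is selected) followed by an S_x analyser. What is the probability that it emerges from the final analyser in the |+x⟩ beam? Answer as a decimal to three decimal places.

0.250

First analyser (S_z): from |-y⟩, P(|-z⟩) = 1/2.
After stage 1 the state is |-z⟩; P(|+x⟩) = |⟨+x|-z⟩|² = 1/2.
Joint probability = 1/2 × 1/2 = 0.250.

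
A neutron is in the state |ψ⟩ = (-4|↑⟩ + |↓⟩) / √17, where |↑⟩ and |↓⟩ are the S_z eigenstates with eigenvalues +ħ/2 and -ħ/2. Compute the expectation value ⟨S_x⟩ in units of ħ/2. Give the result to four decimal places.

⟨σ_x⟩ = 2 Re(a* b)/(|a|²+|b|²) with a = -4, b = 1.
a* b = -4, so ⟨σ_x⟩ = -8/17.
⟨S_x⟩ = (ħ/2)·⟨σ_x⟩.

-0.4706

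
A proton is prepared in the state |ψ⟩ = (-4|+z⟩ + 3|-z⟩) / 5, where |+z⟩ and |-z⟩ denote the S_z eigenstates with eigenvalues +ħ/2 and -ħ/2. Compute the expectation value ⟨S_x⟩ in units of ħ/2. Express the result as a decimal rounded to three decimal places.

⟨σ_x⟩ = 2 Re(a* b)/(|a|²+|b|²) with a = -4, b = 3.
a* b = -12, so ⟨σ_x⟩ = -24/25.
⟨S_x⟩ = (ħ/2)·⟨σ_x⟩.

-0.960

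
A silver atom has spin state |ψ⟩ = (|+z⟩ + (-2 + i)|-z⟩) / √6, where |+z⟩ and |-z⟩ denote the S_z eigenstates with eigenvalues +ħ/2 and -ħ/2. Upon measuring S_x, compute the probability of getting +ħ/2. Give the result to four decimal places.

|+x⟩ = (|+z⟩ + |-z⟩)/√2, so ⟨+x|ψ⟩ = (-1 + i) / (√2·√6).
P = |-1 + i|² / 12 = 2/12.

0.1667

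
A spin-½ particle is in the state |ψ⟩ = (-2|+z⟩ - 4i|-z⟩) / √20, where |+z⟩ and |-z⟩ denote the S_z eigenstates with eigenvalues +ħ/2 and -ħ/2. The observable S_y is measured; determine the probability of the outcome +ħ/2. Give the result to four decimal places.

|+y⟩ = (|+z⟩ + i|-z⟩)/√2, so ⟨+y|ψ⟩ = (-6) / (√2·√20).
P = |-6|² / 40 = 36/40.

0.9000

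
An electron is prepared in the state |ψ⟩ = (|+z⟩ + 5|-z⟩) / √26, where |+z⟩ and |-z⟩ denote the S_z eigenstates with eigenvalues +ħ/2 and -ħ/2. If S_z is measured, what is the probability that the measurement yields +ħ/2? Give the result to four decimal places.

The +ħ/2 outcome corresponds to |+z⟩. Its amplitude in |ψ⟩ is 1/√26.
P = |1|² / 26 = 1/26.

0.0385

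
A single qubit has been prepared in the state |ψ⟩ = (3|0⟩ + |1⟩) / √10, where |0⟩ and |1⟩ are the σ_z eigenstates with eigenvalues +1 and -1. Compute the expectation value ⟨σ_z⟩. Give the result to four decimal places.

0.8000

⟨σ_z⟩ = |a|² - |b|² divided by |a|²+|b|², with a, b the |0⟩, |1⟩ amplitudes.
= (9 - 1)/10 = 8/10.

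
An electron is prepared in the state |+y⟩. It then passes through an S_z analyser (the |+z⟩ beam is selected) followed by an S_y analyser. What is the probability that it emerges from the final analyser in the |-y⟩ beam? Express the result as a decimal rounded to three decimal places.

First analyser (S_z): from |+y⟩, P(|+z⟩) = 1/2.
After stage 1 the state is |+z⟩; P(|-y⟩) = |⟨-y|+z⟩|² = 1/2.
Joint probability = 1/2 × 1/2 = 0.250.

0.250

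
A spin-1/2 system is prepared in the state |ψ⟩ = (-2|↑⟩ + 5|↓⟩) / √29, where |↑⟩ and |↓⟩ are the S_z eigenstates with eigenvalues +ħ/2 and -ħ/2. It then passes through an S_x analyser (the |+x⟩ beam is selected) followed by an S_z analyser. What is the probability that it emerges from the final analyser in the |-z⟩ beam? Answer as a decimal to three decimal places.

First analyser (S_x): P(|+x⟩) = |⟨+x|ψ⟩|² = 9/58.
After stage 1 the state is |+x⟩; P(|-z⟩) = |⟨-z|+x⟩|² = 1/2.
Joint probability = 9/58 × 1/2 = 0.078.

0.078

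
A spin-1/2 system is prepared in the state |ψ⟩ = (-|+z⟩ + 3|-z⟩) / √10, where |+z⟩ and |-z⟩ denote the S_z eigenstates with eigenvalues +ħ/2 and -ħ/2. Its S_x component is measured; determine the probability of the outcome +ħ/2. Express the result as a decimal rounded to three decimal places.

0.200

|+x⟩ = (|+z⟩ + |-z⟩)/√2, so ⟨+x|ψ⟩ = (2) / (√2·√10).
P = |2|² / 20 = 4/20.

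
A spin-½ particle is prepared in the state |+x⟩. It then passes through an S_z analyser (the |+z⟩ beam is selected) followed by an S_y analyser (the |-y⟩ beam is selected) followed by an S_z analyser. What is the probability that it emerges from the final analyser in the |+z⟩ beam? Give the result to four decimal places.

0.1250

First analyser (S_z): from |+x⟩, P(|+z⟩) = 1/2.
After stage 1 the state is |+z⟩; P(|-y⟩) = |⟨-y|+z⟩|² = 1/2.
After stage 2 the state is |-y⟩; P(|+z⟩) = |⟨+z|-y⟩|² = 1/2.
Joint probability = 1/2 × 1/2 × 1/2 = 0.1250.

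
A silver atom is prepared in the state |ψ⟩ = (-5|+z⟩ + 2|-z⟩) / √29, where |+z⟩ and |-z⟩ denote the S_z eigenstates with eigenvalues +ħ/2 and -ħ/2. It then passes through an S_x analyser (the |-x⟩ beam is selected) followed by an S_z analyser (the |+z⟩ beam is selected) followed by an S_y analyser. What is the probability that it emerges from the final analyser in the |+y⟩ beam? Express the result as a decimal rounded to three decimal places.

0.211

First analyser (S_x): P(|-x⟩) = |⟨-x|ψ⟩|² = 49/58.
After stage 1 the state is |-x⟩; P(|+z⟩) = |⟨+z|-x⟩|² = 1/2.
After stage 2 the state is |+z⟩; P(|+y⟩) = |⟨+y|+z⟩|² = 1/2.
Joint probability = 49/58 × 1/2 × 1/2 = 0.211.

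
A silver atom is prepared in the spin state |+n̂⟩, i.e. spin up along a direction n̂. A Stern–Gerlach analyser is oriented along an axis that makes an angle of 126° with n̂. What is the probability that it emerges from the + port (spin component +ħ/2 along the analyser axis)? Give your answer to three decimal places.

For spin-½, the probability of finding spin-up along an axis at angle θ to the initial spin direction is cos²(θ/2); spin-down is sin²(θ/2).
θ = 126°, so P = cos²(63°) ≈ 0.206.

0.206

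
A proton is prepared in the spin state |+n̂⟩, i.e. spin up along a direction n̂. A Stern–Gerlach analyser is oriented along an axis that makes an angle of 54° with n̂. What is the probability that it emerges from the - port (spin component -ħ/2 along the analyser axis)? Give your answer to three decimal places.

For spin-½, the probability of finding spin-up along an axis at angle θ to the initial spin direction is cos²(θ/2); spin-down is sin²(θ/2).
θ = 54°, so P = sin²(27°) ≈ 0.206.

0.206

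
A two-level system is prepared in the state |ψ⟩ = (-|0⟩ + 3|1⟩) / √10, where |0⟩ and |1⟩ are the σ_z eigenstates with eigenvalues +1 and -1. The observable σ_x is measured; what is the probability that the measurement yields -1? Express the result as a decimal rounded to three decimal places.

0.800

|-x⟩ = (|0⟩ - |1⟩)/√2, so ⟨-x|ψ⟩ = (-4) / (√2·√10).
P = |-4|² / 20 = 16/20.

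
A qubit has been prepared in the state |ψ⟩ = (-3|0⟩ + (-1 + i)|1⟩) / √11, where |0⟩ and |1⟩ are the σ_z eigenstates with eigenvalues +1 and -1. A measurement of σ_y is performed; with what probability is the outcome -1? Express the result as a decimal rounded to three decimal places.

0.773

|-y⟩ = (|0⟩ - i|1⟩)/√2, so ⟨-y|ψ⟩ = (-4 - i) / (√2·√11).
P = |-4 - i|² / 22 = 17/22.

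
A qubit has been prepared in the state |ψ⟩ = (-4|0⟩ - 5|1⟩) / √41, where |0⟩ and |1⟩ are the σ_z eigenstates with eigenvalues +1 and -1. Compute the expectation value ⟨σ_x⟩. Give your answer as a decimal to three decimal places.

⟨σ_x⟩ = 2 Re(a* b)/(|a|²+|b|²) with a = -4, b = -5.
a* b = 20, so ⟨σ_x⟩ = 40/41.

0.976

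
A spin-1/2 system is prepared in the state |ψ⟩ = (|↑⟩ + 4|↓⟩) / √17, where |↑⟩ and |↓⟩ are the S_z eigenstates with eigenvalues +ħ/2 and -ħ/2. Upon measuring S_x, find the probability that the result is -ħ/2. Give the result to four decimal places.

0.2647

|-x⟩ = (|↑⟩ - |↓⟩)/√2, so ⟨-x|ψ⟩ = (-3) / (√2·√17).
P = |-3|² / 34 = 9/34.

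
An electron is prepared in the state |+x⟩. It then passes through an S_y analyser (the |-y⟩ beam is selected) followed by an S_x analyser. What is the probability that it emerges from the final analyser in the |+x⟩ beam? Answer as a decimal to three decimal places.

0.250

First analyser (S_y): from |+x⟩, P(|-y⟩) = 1/2.
After stage 1 the state is |-y⟩; P(|+x⟩) = |⟨+x|-y⟩|² = 1/2.
Joint probability = 1/2 × 1/2 = 0.250.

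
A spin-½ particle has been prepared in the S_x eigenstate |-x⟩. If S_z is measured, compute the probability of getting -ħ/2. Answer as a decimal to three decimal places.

In the S_z basis, |-x⟩ = (|↑⟩ - |↓⟩)/√2 and |-z⟩ = |↓⟩.
|⟨-z|-x⟩|² = 1/2.

0.500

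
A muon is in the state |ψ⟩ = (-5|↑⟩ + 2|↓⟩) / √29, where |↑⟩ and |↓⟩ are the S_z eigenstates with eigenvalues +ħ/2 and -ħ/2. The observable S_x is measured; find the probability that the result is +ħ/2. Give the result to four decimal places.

|+x⟩ = (|↑⟩ + |↓⟩)/√2, so ⟨+x|ψ⟩ = (-3) / (√2·√29).
P = |-3|² / 58 = 9/58.

0.1552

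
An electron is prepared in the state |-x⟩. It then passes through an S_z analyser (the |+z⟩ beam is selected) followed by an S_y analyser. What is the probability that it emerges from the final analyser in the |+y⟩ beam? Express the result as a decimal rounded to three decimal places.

0.250

First analyser (S_z): from |-x⟩, P(|+z⟩) = 1/2.
After stage 1 the state is |+z⟩; P(|+y⟩) = |⟨+y|+z⟩|² = 1/2.
Joint probability = 1/2 × 1/2 = 0.250.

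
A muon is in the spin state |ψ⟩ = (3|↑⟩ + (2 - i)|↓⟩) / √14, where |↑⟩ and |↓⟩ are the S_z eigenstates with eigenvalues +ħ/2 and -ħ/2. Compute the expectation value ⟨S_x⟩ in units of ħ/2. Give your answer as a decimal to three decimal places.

0.857

⟨σ_x⟩ = 2 Re(a* b)/(|a|²+|b|²) with a = 3, b = (2 - i).
a* b = (6 - 3i), so ⟨σ_x⟩ = 12/14.
⟨S_x⟩ = (ħ/2)·⟨σ_x⟩.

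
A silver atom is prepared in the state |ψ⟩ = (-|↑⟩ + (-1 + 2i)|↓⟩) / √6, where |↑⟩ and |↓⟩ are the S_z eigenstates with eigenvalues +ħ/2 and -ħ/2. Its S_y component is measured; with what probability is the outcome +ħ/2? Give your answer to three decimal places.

0.167

|+y⟩ = (|↑⟩ + i|↓⟩)/√2, so ⟨+y|ψ⟩ = (1 + i) / (√2·√6).
P = |1 + i|² / 12 = 2/12.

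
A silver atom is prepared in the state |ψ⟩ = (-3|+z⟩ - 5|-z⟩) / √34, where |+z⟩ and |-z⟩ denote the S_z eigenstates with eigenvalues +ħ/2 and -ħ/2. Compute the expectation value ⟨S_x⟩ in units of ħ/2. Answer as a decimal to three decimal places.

0.882

⟨σ_x⟩ = 2 Re(a* b)/(|a|²+|b|²) with a = -3, b = -5.
a* b = 15, so ⟨σ_x⟩ = 30/34.
⟨S_x⟩ = (ħ/2)·⟨σ_x⟩.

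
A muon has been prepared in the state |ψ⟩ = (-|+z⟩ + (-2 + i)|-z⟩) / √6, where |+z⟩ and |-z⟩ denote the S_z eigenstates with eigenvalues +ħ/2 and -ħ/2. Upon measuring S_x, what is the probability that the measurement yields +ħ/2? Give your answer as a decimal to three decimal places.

0.833

|+x⟩ = (|+z⟩ + |-z⟩)/√2, so ⟨+x|ψ⟩ = (-3 + i) / (√2·√6).
P = |-3 + i|² / 12 = 10/12.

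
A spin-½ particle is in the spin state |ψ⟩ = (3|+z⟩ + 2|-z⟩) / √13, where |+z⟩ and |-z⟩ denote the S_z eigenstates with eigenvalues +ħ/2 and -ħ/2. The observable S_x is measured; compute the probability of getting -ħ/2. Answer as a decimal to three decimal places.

|-x⟩ = (|+z⟩ - |-z⟩)/√2, so ⟨-x|ψ⟩ = (1) / (√2·√13).
P = |1|² / 26 = 1/26.

0.038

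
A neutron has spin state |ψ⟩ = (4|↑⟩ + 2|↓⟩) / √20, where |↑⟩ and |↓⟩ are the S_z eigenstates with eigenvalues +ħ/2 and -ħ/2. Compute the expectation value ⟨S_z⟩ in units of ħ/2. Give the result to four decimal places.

⟨σ_z⟩ = |a|² - |b|² divided by |a|²+|b|², with a, b the |↑⟩, |↓⟩ amplitudes.
= (16 - 4)/20 = 12/20.
⟨S_z⟩ = (ħ/2)·⟨σ_z⟩.

0.6000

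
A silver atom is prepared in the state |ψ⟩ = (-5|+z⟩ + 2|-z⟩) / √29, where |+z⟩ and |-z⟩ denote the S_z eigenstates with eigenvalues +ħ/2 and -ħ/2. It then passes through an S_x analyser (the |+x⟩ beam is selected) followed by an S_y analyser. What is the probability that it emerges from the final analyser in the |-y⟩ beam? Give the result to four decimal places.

0.0776

First analyser (S_x): P(|+x⟩) = |⟨+x|ψ⟩|² = 9/58.
After stage 1 the state is |+x⟩; P(|-y⟩) = |⟨-y|+x⟩|² = 1/2.
Joint probability = 9/58 × 1/2 = 0.0776.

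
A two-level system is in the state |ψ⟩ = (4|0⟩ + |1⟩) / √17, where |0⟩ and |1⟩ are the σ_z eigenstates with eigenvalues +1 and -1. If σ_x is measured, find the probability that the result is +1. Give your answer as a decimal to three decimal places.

0.735

|+x⟩ = (|0⟩ + |1⟩)/√2, so ⟨+x|ψ⟩ = (5) / (√2·√17).
P = |5|² / 34 = 25/34.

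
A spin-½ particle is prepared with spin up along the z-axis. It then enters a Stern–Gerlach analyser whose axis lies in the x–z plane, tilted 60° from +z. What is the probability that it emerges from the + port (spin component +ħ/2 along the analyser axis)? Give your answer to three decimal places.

0.750

For spin-½, the probability of finding spin-up along an axis at angle θ to the initial spin direction is cos²(θ/2); spin-down is sin²(θ/2).
θ = 60°, so P = cos²(30°) ≈ 0.750.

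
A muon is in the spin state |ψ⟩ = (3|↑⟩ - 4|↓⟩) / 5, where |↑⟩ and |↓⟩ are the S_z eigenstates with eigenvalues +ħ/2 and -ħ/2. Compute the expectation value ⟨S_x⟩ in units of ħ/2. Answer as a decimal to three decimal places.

-0.960

⟨σ_x⟩ = 2 Re(a* b)/(|a|²+|b|²) with a = 3, b = -4.
a* b = -12, so ⟨σ_x⟩ = -24/25.
⟨S_x⟩ = (ħ/2)·⟨σ_x⟩.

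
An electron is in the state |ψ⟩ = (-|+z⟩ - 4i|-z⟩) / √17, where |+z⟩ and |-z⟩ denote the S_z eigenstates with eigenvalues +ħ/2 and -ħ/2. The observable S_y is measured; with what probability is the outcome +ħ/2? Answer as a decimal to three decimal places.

|+y⟩ = (|+z⟩ + i|-z⟩)/√2, so ⟨+y|ψ⟩ = (-5) / (√2·√17).
P = |-5|² / 34 = 25/34.

0.735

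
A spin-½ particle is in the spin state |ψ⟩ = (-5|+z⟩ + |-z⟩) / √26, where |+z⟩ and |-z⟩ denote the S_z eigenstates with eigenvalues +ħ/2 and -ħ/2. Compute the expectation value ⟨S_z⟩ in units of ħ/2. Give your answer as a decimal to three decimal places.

0.923

⟨σ_z⟩ = |a|² - |b|² divided by |a|²+|b|², with a, b the |+z⟩, |-z⟩ amplitudes.
= (25 - 1)/26 = 24/26.
⟨S_z⟩ = (ħ/2)·⟨σ_z⟩.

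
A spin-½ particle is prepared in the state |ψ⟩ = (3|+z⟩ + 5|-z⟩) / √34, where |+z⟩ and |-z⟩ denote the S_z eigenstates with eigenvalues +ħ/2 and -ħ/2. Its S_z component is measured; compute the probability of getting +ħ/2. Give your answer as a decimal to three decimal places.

0.265

The +ħ/2 outcome corresponds to |+z⟩. Its amplitude in |ψ⟩ is 3/√34.
P = |3|² / 34 = 9/34.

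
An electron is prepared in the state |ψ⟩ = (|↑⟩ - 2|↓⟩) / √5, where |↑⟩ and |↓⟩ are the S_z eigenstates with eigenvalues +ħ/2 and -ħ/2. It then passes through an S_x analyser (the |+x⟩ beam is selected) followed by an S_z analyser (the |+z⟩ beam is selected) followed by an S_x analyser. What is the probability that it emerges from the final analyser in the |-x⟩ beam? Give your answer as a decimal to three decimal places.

First analyser (S_x): P(|+x⟩) = |⟨+x|ψ⟩|² = 1/10.
After stage 1 the state is |+x⟩; P(|+z⟩) = |⟨+z|+x⟩|² = 1/2.
After stage 2 the state is |+z⟩; P(|-x⟩) = |⟨-x|+z⟩|² = 1/2.
Joint probability = 1/10 × 1/2 × 1/2 = 0.025.

0.025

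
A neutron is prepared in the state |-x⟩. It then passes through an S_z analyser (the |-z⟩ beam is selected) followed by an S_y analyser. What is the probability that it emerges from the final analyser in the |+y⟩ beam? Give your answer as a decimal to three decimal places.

0.250

First analyser (S_z): from |-x⟩, P(|-z⟩) = 1/2.
After stage 1 the state is |-z⟩; P(|+y⟩) = |⟨+y|-z⟩|² = 1/2.
Joint probability = 1/2 × 1/2 = 0.250.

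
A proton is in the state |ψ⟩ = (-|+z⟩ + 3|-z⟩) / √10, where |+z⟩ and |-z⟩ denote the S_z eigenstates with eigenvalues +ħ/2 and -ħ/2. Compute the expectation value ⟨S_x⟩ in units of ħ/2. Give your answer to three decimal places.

⟨σ_x⟩ = 2 Re(a* b)/(|a|²+|b|²) with a = -1, b = 3.
a* b = -3, so ⟨σ_x⟩ = -6/10.
⟨S_x⟩ = (ħ/2)·⟨σ_x⟩.

-0.600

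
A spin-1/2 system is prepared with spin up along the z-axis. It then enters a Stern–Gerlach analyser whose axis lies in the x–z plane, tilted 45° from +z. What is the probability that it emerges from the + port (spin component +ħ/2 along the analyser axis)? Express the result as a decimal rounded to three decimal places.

0.854

For spin-½, the probability of finding spin-up along an axis at angle θ to the initial spin direction is cos²(θ/2); spin-down is sin²(θ/2).
θ = 45°, so P = cos²(22.5°) ≈ 0.854.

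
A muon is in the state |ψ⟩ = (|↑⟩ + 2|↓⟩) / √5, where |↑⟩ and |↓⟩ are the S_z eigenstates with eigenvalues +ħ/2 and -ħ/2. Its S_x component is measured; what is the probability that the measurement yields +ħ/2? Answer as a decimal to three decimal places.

|+x⟩ = (|↑⟩ + |↓⟩)/√2, so ⟨+x|ψ⟩ = (3) / (√2·√5).
P = |3|² / 10 = 9/10.

0.900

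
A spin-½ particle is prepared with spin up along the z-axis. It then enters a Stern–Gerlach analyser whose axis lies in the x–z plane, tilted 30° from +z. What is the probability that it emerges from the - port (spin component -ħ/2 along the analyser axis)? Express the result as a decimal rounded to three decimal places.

For spin-½, the probability of finding spin-up along an axis at angle θ to the initial spin direction is cos²(θ/2); spin-down is sin²(θ/2).
θ = 30°, so P = sin²(15°) ≈ 0.067.

0.067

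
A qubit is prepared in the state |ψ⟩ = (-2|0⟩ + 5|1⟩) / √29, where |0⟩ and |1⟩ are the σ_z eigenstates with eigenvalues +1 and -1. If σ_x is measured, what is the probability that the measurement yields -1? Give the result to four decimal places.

|-x⟩ = (|0⟩ - |1⟩)/√2, so ⟨-x|ψ⟩ = (-7) / (√2·√29).
P = |-7|² / 58 = 49/58.

0.8448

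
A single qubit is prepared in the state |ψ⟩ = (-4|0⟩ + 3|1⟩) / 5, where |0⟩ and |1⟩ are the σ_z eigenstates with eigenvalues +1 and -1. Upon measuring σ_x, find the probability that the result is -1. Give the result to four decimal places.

|-x⟩ = (|0⟩ - |1⟩)/√2, so ⟨-x|ψ⟩ = (-7) / (√2·5).
P = |-7|² / 50 = 49/50.

0.9800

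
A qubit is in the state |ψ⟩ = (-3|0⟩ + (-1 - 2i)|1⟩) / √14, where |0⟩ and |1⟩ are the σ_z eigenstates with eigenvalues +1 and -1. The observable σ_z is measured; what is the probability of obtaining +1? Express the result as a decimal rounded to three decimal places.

The +1 outcome corresponds to |0⟩. Its amplitude in |ψ⟩ is -3/√14.
P = |-3|² / 14 = 9/14.

0.643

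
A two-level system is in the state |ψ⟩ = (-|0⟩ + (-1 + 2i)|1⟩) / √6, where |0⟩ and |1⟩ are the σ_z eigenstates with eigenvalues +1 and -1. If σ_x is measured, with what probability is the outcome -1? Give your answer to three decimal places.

0.333

|-x⟩ = (|0⟩ - |1⟩)/√2, so ⟨-x|ψ⟩ = (-2i) / (√2·√6).
P = |-2i|² / 12 = 4/12.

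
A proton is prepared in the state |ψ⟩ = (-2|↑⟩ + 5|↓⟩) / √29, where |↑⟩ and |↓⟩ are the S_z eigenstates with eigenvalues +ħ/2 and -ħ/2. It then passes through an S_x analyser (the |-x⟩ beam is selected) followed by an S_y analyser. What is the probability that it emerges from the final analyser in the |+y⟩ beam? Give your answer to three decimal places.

0.422

First analyser (S_x): P(|-x⟩) = |⟨-x|ψ⟩|² = 49/58.
After stage 1 the state is |-x⟩; P(|+y⟩) = |⟨+y|-x⟩|² = 1/2.
Joint probability = 49/58 × 1/2 = 0.422.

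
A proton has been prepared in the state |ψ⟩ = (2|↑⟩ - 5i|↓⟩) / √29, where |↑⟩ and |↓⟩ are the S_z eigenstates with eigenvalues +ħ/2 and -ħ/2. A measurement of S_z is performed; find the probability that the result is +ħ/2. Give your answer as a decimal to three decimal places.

0.138

The +ħ/2 outcome corresponds to |↑⟩. Its amplitude in |ψ⟩ is 2/√29.
P = |2|² / 29 = 4/29.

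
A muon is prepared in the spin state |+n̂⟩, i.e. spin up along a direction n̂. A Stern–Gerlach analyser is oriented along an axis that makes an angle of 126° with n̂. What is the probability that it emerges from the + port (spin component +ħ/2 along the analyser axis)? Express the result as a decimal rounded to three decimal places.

For spin-½, the probability of finding spin-up along an axis at angle θ to the initial spin direction is cos²(θ/2); spin-down is sin²(θ/2).
θ = 126°, so P = cos²(63°) ≈ 0.206.

0.206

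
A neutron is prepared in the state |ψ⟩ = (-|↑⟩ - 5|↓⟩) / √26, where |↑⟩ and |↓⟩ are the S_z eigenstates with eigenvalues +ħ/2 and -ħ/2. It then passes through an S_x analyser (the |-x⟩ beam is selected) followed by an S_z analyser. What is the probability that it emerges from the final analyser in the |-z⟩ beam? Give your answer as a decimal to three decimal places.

First analyser (S_x): P(|-x⟩) = |⟨-x|ψ⟩|² = 16/52.
After stage 1 the state is |-x⟩; P(|-z⟩) = |⟨-z|-x⟩|² = 1/2.
Joint probability = 16/52 × 1/2 = 0.154.

0.154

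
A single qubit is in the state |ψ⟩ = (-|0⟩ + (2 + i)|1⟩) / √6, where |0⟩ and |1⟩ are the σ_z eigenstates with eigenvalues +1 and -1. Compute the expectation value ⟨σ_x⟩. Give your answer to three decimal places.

⟨σ_x⟩ = 2 Re(a* b)/(|a|²+|b|²) with a = -1, b = (2 + i).
a* b = (-2 - i), so ⟨σ_x⟩ = -4/6.

-0.667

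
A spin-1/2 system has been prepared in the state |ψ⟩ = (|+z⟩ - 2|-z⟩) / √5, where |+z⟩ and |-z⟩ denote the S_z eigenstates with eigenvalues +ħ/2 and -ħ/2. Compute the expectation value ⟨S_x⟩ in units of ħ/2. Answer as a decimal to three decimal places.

-0.800

⟨σ_x⟩ = 2 Re(a* b)/(|a|²+|b|²) with a = 1, b = -2.
a* b = -2, so ⟨σ_x⟩ = -4/5.
⟨S_x⟩ = (ħ/2)·⟨σ_x⟩.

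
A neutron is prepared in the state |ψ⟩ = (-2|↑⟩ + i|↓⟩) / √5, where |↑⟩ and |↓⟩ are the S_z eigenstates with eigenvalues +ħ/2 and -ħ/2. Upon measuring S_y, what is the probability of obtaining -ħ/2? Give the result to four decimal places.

0.9000

|-y⟩ = (|↑⟩ - i|↓⟩)/√2, so ⟨-y|ψ⟩ = (-3) / (√2·√5).
P = |-3|² / 10 = 9/10.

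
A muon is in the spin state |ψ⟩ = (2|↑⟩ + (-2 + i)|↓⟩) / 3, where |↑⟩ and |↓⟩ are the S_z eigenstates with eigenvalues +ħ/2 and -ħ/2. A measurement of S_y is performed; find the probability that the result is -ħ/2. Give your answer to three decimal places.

|-y⟩ = (|↑⟩ - i|↓⟩)/√2, so ⟨-y|ψ⟩ = (1 - 2i) / (√2·3).
P = |1 - 2i|² / 18 = 5/18.

0.278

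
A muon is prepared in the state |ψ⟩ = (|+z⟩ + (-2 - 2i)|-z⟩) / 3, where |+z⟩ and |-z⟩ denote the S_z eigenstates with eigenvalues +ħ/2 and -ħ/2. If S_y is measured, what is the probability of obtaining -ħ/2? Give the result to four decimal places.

0.7222

|-y⟩ = (|+z⟩ - i|-z⟩)/√2, so ⟨-y|ψ⟩ = (3 - 2i) / (√2·3).
P = |3 - 2i|² / 18 = 13/18.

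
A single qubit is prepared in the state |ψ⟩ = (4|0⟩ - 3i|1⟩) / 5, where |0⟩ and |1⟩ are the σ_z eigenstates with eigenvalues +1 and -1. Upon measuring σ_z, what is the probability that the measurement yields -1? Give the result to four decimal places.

The -1 outcome corresponds to |1⟩. Its amplitude in |ψ⟩ is -3i/5.
P = |-3i|² / 25 = 9/25.

0.3600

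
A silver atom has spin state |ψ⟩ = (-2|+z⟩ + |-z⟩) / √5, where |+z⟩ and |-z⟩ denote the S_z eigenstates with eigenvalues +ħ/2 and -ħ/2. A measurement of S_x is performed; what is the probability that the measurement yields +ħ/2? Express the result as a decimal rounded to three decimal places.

0.100

|+x⟩ = (|+z⟩ + |-z⟩)/√2, so ⟨+x|ψ⟩ = (-1) / (√2·√5).
P = |-1|² / 10 = 1/10.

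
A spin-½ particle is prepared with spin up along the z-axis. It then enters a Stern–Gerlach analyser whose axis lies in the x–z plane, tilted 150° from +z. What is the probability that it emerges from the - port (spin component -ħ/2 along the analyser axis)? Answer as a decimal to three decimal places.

For spin-½, the probability of finding spin-up along an axis at angle θ to the initial spin direction is cos²(θ/2); spin-down is sin²(θ/2).
θ = 150°, so P = sin²(75°) ≈ 0.933.

0.933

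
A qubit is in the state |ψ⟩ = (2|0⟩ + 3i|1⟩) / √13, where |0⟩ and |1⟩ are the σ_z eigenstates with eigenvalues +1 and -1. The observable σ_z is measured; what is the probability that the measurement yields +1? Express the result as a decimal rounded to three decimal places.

The +1 outcome corresponds to |0⟩. Its amplitude in |ψ⟩ is 2/√13.
P = |2|² / 13 = 4/13.

0.308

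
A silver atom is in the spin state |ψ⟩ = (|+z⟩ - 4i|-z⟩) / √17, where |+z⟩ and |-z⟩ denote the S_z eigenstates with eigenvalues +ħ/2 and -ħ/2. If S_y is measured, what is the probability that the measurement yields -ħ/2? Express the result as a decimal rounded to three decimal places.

|-y⟩ = (|+z⟩ - i|-z⟩)/√2, so ⟨-y|ψ⟩ = (5) / (√2·√17).
P = |5|² / 34 = 25/34.

0.735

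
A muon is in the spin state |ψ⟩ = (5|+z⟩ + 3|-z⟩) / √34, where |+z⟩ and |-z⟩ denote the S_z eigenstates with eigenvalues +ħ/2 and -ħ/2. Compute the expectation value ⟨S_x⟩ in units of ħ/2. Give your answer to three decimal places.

0.882

⟨σ_x⟩ = 2 Re(a* b)/(|a|²+|b|²) with a = 5, b = 3.
a* b = 15, so ⟨σ_x⟩ = 30/34.
⟨S_x⟩ = (ħ/2)·⟨σ_x⟩.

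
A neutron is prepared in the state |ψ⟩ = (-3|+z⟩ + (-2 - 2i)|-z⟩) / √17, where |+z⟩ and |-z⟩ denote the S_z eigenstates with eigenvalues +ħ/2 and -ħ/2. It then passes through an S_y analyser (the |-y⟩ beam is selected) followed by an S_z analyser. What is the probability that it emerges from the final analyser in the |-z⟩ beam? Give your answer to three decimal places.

0.074

First analyser (S_y): P(|-y⟩) = |⟨-y|ψ⟩|² = 5/34.
After stage 1 the state is |-y⟩; P(|-z⟩) = |⟨-z|-y⟩|² = 1/2.
Joint probability = 5/34 × 1/2 = 0.074.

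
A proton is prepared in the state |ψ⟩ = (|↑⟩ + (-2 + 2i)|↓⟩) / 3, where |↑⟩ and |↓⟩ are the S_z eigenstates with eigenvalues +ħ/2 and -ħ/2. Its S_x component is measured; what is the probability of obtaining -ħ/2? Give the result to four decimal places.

0.7222

|-x⟩ = (|↑⟩ - |↓⟩)/√2, so ⟨-x|ψ⟩ = (3 - 2i) / (√2·3).
P = |3 - 2i|² / 18 = 13/18.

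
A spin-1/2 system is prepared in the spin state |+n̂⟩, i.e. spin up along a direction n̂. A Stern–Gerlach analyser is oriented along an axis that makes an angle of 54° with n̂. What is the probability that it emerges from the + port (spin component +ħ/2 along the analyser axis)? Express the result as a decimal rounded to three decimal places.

For spin-½, the probability of finding spin-up along an axis at angle θ to the initial spin direction is cos²(θ/2); spin-down is sin²(θ/2).
θ = 54°, so P = cos²(27°) ≈ 0.794.

0.794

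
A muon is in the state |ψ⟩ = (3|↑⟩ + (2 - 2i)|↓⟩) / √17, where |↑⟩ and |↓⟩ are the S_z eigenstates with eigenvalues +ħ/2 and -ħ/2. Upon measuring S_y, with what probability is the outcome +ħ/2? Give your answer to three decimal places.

|+y⟩ = (|↑⟩ + i|↓⟩)/√2, so ⟨+y|ψ⟩ = (1 - 2i) / (√2·√17).
P = |1 - 2i|² / 34 = 5/34.

0.147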